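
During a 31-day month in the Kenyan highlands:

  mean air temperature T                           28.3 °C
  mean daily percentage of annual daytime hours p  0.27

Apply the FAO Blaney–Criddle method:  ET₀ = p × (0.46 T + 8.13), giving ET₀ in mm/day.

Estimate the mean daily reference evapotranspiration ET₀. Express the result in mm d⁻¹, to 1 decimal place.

5.7 mm d⁻¹

ET₀ = 0.27 × (0.46 × 28.3 + 8.13) = 0.27 × 21.148 = 5.7100 mm/d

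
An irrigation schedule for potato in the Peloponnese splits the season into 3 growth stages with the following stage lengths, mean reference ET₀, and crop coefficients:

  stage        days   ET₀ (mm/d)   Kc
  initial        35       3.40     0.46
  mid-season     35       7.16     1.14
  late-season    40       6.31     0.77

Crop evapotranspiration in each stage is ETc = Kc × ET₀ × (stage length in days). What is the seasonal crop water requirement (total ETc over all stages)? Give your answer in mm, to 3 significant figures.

initial: 0.46 × 3.40 × 35 = 54.74 mm
mid-season: 1.14 × 7.16 × 35 = 285.68 mm
late-season: 0.77 × 6.31 × 40 = 194.35 mm
Seasonal total = 534.77 mm

535 mm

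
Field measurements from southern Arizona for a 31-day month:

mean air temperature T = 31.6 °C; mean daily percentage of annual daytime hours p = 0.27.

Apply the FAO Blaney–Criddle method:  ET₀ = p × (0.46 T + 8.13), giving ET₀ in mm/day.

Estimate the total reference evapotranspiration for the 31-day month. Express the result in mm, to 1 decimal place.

ET₀ = 0.27 × (0.46 × 31.6 + 8.13) = 0.27 × 22.666 = 6.1198 mm/d
Monthly total = 6.1198 × 31 = 189.714 mm

189.7 mm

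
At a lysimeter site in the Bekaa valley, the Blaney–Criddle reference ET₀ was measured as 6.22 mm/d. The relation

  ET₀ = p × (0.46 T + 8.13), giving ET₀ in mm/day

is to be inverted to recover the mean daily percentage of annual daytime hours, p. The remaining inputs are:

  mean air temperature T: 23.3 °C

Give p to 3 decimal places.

p = ET₀ / (0.46 T + 8.13) = 6.22 / (0.46 × 23.3 + 8.13) = 6.22 / 18.848 = 0.3300

0.330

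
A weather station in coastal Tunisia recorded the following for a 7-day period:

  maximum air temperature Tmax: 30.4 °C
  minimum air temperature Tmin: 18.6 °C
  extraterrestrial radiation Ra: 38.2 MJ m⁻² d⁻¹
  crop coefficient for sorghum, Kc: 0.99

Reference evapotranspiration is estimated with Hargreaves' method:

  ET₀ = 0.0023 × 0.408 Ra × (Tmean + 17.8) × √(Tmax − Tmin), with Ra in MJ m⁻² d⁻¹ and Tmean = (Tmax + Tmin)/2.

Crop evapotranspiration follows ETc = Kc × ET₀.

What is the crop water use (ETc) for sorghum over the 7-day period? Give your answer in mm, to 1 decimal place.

Tmean = (30.4 + 18.6)/2 = 24.50 °C
0.408 Ra = 0.408 × 38.2 = 15.5856 mm/d equivalent
ET₀ = 0.0023 × 15.5856 × (24.50 + 17.8) × √11.8 = 0.0023 × 15.5856 × 42.30 × 3.4351 = 5.2087 mm/d
ETc = Kc × ET₀ = 0.99 × 5.2087 = 5.1566 mm/d
Over 7 days: 5.1566 × 7 = 36.096 mm

36.1 mm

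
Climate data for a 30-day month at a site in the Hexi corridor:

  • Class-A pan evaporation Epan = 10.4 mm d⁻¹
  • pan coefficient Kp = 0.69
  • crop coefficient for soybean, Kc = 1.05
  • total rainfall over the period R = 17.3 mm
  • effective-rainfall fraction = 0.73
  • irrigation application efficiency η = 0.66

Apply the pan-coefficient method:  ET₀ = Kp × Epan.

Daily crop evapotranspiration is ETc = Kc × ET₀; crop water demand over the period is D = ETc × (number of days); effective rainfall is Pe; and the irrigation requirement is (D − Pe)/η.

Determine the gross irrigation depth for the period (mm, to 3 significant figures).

323 mm

ET₀ = 0.69 × 10.4 = 7.1760 mm/d
ETc = Kc × ET₀ = 1.05 × 7.1760 = 7.5348 mm/d
Crop demand D = ETc × 30 d = 7.5348 × 30 = 226.044 mm
Pe = 0.73 × 17.3 = 12.629 mm
D − Pe = 226.044 − 12.629 = 213.415 mm
Gross irrigation = 213.415 / 0.66 = 323.356 mm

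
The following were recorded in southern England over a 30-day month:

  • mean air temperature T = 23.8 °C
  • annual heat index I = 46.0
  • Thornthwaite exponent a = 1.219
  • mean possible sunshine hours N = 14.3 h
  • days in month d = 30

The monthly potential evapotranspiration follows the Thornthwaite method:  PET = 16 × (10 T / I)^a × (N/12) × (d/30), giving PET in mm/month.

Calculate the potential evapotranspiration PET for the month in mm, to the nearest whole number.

141 mm

10T/I = 10 × 23.8 / 46.0 = 5.1739
(10T/I)^a = 5.1739^1.219 = 7.4156
Uncorrected PET = 16 × 7.4156 = 118.650 mm
Correction = (N/12)(d/30) = (14.3/12)(30/30) = 1.1917
PET = 118.650 × 1.1917 = 141.395 mm/month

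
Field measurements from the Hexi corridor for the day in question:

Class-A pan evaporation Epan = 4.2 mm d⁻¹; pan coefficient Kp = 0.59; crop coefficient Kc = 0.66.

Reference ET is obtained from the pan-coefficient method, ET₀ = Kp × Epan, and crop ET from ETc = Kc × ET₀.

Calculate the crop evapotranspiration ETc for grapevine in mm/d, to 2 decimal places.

ET₀ = 0.59 × 4.2 = 2.4780 mm/d
ETc = Kc × ET₀ = 0.66 × 2.4780 = 1.6355 mm/d

1.64 mm/d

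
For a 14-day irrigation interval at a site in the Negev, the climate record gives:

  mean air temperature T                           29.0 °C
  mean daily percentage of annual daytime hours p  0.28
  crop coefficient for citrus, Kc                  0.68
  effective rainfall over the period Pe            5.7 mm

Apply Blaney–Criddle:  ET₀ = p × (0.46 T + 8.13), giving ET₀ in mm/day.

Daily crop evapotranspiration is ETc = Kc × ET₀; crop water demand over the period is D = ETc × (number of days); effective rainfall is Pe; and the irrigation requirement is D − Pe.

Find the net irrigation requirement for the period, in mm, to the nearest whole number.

52 mm

ET₀ = 0.28 × (0.46 × 29.0 + 8.13) = 0.28 × 21.470 = 6.0116 mm/d
ETc = Kc × ET₀ = 0.68 × 6.0116 = 4.0879 mm/d
Crop demand D = ETc × 14 d = 4.0879 × 14 = 57.231 mm
D − Pe = 57.231 − 5.7 = 51.531 mm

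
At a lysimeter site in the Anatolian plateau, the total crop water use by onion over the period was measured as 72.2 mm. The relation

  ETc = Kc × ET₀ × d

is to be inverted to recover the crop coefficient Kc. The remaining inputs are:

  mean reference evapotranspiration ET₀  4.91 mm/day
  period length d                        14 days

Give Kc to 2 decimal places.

1.05

ETc = Kc × ET₀ × d  ⇒  Kc = ETc / (ET₀ × d)
Kc = 72.2 / (4.91 × 14) = 72.2 / 68.74 = 1.0503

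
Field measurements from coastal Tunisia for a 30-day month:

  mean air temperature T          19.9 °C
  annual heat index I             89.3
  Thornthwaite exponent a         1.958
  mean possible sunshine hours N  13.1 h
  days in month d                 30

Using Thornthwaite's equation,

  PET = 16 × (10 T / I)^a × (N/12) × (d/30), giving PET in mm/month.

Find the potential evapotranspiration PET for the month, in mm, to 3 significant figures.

10T/I = 10 × 19.9 / 89.3 = 2.2284
(10T/I)^a = 2.2284^1.958 = 4.8014
Uncorrected PET = 16 × 4.8014 = 76.822 mm
Correction = (N/12)(d/30) = (13.1/12)(30/30) = 1.0917
PET = 76.822 × 1.0917 = 83.867 mm/month

83.9 mm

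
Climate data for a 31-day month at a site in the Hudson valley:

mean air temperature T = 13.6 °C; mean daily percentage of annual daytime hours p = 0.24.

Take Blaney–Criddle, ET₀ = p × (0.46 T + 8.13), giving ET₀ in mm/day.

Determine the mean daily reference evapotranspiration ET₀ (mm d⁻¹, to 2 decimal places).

ET₀ = 0.24 × (0.46 × 13.6 + 8.13) = 0.24 × 14.386 = 3.4526 mm/d

3.45 mm d⁻¹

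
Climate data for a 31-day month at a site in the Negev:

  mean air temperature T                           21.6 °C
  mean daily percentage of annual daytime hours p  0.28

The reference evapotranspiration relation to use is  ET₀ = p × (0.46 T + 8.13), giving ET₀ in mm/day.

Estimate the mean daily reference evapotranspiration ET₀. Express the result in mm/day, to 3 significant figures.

5.06 mm/day

ET₀ = 0.28 × (0.46 × 21.6 + 8.13) = 0.28 × 18.066 = 5.0585 mm/d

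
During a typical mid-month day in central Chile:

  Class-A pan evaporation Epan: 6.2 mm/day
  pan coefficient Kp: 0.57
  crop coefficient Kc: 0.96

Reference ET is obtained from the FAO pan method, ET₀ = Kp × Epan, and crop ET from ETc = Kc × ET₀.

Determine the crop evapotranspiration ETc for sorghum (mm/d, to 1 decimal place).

3.4 mm/d

ET₀ = 0.57 × 6.2 = 3.5340 mm/d
ETc = Kc × ET₀ = 0.96 × 3.5340 = 3.3926 mm/d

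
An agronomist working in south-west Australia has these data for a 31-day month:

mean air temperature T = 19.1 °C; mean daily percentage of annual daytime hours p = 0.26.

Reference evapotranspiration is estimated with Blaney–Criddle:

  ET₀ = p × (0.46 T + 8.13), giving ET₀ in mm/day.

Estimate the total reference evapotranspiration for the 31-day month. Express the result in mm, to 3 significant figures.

136 mm

ET₀ = 0.26 × (0.46 × 19.1 + 8.13) = 0.26 × 16.916 = 4.3982 mm/d
Monthly total = 4.3982 × 31 = 136.344 mm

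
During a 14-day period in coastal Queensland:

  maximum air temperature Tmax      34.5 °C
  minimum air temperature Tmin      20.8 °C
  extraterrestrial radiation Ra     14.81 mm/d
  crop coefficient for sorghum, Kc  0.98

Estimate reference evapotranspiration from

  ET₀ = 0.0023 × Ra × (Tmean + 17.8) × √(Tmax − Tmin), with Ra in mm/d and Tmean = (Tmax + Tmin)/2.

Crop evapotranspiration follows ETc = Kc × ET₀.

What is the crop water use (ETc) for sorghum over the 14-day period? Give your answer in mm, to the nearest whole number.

Tmean = (34.5 + 20.8)/2 = 27.65 °C
ET₀ = 0.0023 × 14.81 × (27.65 + 17.8) × √13.7 = 0.0023 × 14.81 × 45.45 × 3.7014 = 5.7304 mm/d
ETc = Kc × ET₀ = 0.98 × 5.7304 = 5.6158 mm/d
Over 14 days: 5.6158 × 14 = 78.621 mm

79 mm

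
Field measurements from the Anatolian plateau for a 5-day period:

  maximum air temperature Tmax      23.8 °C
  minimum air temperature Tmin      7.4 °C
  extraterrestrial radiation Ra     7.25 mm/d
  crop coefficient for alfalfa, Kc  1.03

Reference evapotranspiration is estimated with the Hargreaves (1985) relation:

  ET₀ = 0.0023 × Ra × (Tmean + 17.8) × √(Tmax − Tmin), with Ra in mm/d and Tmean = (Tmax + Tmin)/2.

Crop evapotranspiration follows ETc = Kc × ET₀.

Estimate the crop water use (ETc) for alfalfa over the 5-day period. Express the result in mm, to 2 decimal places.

11.62 mm

Tmean = (23.8 + 7.4)/2 = 15.60 °C
ET₀ = 0.0023 × 7.25 × (15.60 + 17.8) × √16.4 = 0.0023 × 7.25 × 33.40 × 4.0497 = 2.2555 mm/d
ETc = Kc × ET₀ = 1.03 × 2.2555 = 2.3232 mm/d
Over 5 days: 2.3232 × 5 = 11.616 mm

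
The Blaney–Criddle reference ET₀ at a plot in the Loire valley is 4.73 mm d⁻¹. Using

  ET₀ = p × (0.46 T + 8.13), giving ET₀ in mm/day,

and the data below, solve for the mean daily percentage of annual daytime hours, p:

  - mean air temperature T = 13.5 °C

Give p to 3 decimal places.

0.330

p = ET₀ / (0.46 T + 8.13) = 4.73 / (0.46 × 13.5 + 8.13) = 4.73 / 14.340 = 0.3298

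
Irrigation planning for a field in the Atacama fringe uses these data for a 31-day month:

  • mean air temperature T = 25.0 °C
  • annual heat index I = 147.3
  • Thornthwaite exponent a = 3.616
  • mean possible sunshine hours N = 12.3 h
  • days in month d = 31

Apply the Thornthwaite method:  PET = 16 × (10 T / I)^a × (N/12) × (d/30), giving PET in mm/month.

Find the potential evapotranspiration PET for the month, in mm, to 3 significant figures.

10T/I = 10 × 25.0 / 147.3 = 1.6972
(10T/I)^a = 1.6972^3.616 = 6.7720
Uncorrected PET = 16 × 6.7720 = 108.352 mm
Correction = (N/12)(d/30) = (12.3/12)(31/30) = 1.0592
PET = 108.352 × 1.0592 = 114.766 mm/month

115 mm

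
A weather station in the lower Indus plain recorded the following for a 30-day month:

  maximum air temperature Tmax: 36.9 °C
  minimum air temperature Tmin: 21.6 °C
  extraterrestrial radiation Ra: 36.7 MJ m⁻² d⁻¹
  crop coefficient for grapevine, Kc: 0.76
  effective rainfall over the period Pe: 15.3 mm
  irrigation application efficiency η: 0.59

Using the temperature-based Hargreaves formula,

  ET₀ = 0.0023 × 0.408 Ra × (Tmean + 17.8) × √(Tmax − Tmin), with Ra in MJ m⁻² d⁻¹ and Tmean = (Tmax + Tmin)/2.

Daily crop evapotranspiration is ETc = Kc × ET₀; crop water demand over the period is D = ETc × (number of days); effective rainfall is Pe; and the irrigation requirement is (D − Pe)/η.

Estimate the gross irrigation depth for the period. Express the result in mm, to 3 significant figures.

219 mm

Tmean = (36.9 + 21.6)/2 = 29.25 °C
0.408 Ra = 0.408 × 36.7 = 14.9736 mm/d equivalent
ET₀ = 0.0023 × 14.9736 × (29.25 + 17.8) × √15.3 = 0.0023 × 14.9736 × 47.05 × 3.9115 = 6.3381 mm/d
ETc = Kc × ET₀ = 0.76 × 6.3381 = 4.8170 mm/d
Crop demand D = ETc × 30 d = 4.8170 × 30 = 144.510 mm
D − Pe = 144.510 − 15.3 = 129.210 mm
Gross irrigation = 129.210 / 0.59 = 219.000 mm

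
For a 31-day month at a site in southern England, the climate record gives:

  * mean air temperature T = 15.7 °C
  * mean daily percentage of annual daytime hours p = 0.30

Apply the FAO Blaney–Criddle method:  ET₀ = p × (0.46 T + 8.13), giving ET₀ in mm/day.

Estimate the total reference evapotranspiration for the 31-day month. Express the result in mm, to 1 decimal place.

142.8 mm

ET₀ = 0.30 × (0.46 × 15.7 + 8.13) = 0.30 × 15.352 = 4.6056 mm/d
Monthly total = 4.6056 × 31 = 142.774 mm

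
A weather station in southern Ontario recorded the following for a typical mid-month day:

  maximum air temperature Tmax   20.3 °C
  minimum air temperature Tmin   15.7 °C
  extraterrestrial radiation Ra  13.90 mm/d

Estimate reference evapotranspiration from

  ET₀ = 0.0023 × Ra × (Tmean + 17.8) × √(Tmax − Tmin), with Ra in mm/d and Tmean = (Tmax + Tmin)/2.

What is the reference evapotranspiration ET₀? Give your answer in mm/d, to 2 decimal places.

Tmean = (20.3 + 15.7)/2 = 18.00 °C
ET₀ = 0.0023 × 13.90 × (18.00 + 17.8) × √4.6 = 0.0023 × 13.90 × 35.80 × 2.1448 = 2.4548 mm/d

2.45 mm/d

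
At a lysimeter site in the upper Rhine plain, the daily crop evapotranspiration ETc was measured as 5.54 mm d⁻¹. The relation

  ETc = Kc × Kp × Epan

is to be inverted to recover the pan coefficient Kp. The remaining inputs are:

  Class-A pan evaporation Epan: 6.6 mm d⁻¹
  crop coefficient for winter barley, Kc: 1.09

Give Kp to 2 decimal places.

ETc = Kc × Kp × Epan  ⇒  Kp = ETc / (Kc × Epan)
Kp = 5.54 / (1.09 × 6.6) = 5.54 / 7.194 = 0.7701

0.77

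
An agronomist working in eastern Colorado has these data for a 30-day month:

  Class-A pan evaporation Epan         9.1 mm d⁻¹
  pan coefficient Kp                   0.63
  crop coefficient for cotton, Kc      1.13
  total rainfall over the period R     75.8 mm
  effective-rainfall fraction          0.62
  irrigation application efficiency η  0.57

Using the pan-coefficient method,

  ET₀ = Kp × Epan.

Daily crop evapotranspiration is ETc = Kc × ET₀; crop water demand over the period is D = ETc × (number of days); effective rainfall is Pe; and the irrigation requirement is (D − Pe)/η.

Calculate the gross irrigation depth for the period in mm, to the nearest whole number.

ET₀ = 0.63 × 9.1 = 5.7330 mm/d
ETc = Kc × ET₀ = 1.13 × 5.7330 = 6.4783 mm/d
Crop demand D = ETc × 30 d = 6.4783 × 30 = 194.349 mm
Pe = 0.62 × 75.8 = 46.996 mm
D − Pe = 194.349 − 46.996 = 147.353 mm
Gross irrigation = 147.353 / 0.57 = 258.514 mm

259 mm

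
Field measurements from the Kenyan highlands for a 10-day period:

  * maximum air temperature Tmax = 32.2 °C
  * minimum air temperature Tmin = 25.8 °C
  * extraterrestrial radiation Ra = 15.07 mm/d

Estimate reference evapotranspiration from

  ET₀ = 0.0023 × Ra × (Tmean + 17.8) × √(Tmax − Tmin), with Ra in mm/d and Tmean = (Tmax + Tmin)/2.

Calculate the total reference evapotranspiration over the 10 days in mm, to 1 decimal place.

Tmean = (32.2 + 25.8)/2 = 29.00 °C
ET₀ = 0.0023 × 15.07 × (29.00 + 17.8) × √6.4 = 0.0023 × 15.07 × 46.80 × 2.5298 = 4.1037 mm/d
Over 10 days: 4.1037 × 10 = 41.037 mm

41.0 mm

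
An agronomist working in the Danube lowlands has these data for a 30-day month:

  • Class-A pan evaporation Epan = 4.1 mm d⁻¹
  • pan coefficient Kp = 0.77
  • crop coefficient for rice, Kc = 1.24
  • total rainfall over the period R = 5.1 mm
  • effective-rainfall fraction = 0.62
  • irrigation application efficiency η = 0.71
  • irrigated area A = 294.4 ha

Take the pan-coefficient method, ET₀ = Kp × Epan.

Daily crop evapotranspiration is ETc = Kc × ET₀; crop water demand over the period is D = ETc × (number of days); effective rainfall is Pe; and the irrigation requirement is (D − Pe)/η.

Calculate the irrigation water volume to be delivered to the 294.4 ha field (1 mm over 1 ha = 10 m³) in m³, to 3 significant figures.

474000 m³

ET₀ = 0.77 × 4.1 = 3.1570 mm/d
ETc = Kc × ET₀ = 1.24 × 3.1570 = 3.9147 mm/d
Crop demand D = ETc × 30 d = 3.9147 × 30 = 117.441 mm
Pe = 0.62 × 5.1 = 3.162 mm
D − Pe = 117.441 − 3.162 = 114.279 mm
Gross irrigation = 114.279 / 0.71 = 160.956 mm
Volume = 160.956 mm × 294.4 ha × 10 = 473854.5 m³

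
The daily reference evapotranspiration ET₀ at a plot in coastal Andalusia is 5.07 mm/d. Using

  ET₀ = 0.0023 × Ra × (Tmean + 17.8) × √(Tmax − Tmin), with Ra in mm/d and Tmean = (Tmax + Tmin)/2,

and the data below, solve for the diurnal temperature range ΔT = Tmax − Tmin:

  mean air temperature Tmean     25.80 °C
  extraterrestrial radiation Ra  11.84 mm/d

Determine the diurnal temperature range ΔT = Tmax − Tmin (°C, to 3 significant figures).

18.2 °C

√ΔT = ET₀ / [0.0023 × Ra × (Tmean+17.8)] = 5.07 / (0.0023 × 11.84 × 43.60) = 4.2701
ΔT = 4.2701² = 18.234 °C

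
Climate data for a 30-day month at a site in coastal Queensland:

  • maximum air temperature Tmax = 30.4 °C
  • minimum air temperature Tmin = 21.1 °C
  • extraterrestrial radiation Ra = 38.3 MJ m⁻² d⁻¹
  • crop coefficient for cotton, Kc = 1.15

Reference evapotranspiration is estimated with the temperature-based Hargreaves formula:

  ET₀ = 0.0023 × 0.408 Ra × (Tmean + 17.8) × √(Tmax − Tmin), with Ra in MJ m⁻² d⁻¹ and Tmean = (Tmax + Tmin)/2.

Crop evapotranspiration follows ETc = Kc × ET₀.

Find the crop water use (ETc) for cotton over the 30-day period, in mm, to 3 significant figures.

Tmean = (30.4 + 21.1)/2 = 25.75 °C
0.408 Ra = 0.408 × 38.3 = 15.6264 mm/d equivalent
ET₀ = 0.0023 × 15.6264 × (25.75 + 17.8) × √9.3 = 0.0023 × 15.6264 × 43.55 × 3.0496 = 4.7733 mm/d
ETc = Kc × ET₀ = 1.15 × 4.7733 = 5.4893 mm/d
Over 30 days: 5.4893 × 30 = 164.679 mm

165 mm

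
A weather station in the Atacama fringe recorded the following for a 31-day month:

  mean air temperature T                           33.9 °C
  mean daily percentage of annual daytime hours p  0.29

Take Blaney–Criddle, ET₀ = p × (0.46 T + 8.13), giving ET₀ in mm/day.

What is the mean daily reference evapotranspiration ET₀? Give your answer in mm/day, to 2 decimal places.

ET₀ = 0.29 × (0.46 × 33.9 + 8.13) = 0.29 × 23.724 = 6.8800 mm/d

6.88 mm/day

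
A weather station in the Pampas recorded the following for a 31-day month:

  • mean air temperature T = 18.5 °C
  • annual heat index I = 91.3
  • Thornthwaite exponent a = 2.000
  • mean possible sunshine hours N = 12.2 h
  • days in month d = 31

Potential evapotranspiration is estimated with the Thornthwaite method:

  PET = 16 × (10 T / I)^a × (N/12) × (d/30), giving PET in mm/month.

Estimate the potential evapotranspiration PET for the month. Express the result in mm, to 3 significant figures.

69.0 mm

10T/I = 10 × 18.5 / 91.3 = 2.0263
(10T/I)^a = 2.0263^2.000 = 4.1059
Uncorrected PET = 16 × 4.1059 = 65.694 mm
Correction = (N/12)(d/30) = (12.2/12)(31/30) = 1.0506
PET = 65.694 × 1.0506 = 69.018 mm/month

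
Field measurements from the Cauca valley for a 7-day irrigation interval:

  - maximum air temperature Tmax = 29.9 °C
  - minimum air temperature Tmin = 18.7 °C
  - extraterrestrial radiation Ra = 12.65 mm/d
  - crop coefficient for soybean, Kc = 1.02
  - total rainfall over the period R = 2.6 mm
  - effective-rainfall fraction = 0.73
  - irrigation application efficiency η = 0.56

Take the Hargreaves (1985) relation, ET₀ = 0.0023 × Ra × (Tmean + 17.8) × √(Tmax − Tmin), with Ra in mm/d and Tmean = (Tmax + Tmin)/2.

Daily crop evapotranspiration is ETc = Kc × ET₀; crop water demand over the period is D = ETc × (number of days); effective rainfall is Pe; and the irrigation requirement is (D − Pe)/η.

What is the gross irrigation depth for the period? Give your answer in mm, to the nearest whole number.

49 mm

Tmean = (29.9 + 18.7)/2 = 24.30 °C
ET₀ = 0.0023 × 12.65 × (24.30 + 17.8) × √11.2 = 0.0023 × 12.65 × 42.10 × 3.3466 = 4.0992 mm/d
ETc = Kc × ET₀ = 1.02 × 4.0992 = 4.1812 mm/d
Crop demand D = ETc × 7 d = 4.1812 × 7 = 29.268 mm
Pe = 0.73 × 2.6 = 1.898 mm
D − Pe = 29.268 − 1.898 = 27.370 mm
Gross irrigation = 27.370 / 0.56 = 48.875 mm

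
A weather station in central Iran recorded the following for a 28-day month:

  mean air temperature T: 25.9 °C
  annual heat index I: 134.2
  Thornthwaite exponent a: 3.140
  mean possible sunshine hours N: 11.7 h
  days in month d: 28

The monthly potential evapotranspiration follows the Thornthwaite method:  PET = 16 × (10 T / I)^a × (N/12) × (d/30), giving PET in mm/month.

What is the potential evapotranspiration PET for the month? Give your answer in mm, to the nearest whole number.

115 mm

10T/I = 10 × 25.9 / 134.2 = 1.9300
(10T/I)^a = 1.9300^3.140 = 7.8822
Uncorrected PET = 16 × 7.8822 = 126.115 mm
Correction = (N/12)(d/30) = (11.7/12)(28/30) = 0.9100
PET = 126.115 × 0.9100 = 114.765 mm/month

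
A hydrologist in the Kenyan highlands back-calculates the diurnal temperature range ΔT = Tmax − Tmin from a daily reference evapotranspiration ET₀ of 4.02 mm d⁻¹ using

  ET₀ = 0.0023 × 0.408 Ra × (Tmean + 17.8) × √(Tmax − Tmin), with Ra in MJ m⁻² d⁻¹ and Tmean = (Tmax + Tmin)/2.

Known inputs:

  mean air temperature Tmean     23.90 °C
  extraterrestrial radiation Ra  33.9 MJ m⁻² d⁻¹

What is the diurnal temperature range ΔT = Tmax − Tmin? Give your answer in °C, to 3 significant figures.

9.18 °C

√ΔT = ET₀ / [0.0023 × 0.408 × Ra × (Tmean+17.8)] = 4.02 / (0.0023 × 13.8312 × 41.70) = 3.0304
ΔT = 3.0304² = 9.183 °C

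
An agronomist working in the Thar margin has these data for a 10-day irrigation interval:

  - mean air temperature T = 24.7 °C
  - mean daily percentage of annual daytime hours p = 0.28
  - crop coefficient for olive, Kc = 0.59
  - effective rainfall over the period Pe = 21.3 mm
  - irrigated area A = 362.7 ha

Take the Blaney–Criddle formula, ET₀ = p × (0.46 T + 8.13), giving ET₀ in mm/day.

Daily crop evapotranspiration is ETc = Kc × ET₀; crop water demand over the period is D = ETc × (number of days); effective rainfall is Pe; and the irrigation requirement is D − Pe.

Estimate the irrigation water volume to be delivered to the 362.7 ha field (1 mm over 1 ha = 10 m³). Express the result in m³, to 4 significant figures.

39540 m³

ET₀ = 0.28 × (0.46 × 24.7 + 8.13) = 0.28 × 19.492 = 5.4578 mm/d
ETc = Kc × ET₀ = 0.59 × 5.4578 = 3.2201 mm/d
Crop demand D = ETc × 10 d = 3.2201 × 10 = 32.201 mm
D − Pe = 32.201 − 21.3 = 10.901 mm
Volume = 10.901 mm × 362.7 ha × 10 = 39537.9 m³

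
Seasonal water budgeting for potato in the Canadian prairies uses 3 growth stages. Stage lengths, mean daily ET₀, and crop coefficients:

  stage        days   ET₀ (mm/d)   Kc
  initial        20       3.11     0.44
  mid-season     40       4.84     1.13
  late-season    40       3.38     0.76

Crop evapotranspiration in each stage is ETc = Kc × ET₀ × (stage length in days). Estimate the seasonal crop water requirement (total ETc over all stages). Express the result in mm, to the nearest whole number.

initial: 0.44 × 3.11 × 20 = 27.37 mm
mid-season: 1.13 × 4.84 × 40 = 218.77 mm
late-season: 0.76 × 3.38 × 40 = 102.75 mm
Seasonal total = 348.89 mm

349 mm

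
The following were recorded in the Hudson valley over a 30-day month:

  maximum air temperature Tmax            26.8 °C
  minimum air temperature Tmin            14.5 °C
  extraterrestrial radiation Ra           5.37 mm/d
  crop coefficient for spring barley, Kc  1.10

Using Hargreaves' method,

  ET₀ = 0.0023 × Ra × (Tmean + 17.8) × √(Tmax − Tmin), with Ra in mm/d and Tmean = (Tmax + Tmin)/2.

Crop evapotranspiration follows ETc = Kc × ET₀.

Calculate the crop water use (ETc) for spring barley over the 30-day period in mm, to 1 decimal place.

Tmean = (26.8 + 14.5)/2 = 20.65 °C
ET₀ = 0.0023 × 5.37 × (20.65 + 17.8) × √12.3 = 0.0023 × 5.37 × 38.45 × 3.5071 = 1.6655 mm/d
ETc = Kc × ET₀ = 1.10 × 1.6655 = 1.8321 mm/d
Over 30 days: 1.8321 × 30 = 54.963 mm

55.0 mm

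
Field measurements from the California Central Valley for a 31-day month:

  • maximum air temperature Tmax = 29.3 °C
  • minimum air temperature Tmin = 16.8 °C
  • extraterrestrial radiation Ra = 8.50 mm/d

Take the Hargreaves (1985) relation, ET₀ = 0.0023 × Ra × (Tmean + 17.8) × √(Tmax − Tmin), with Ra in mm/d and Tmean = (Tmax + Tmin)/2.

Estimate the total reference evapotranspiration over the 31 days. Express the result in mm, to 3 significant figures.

87.5 mm

Tmean = (29.3 + 16.8)/2 = 23.05 °C
ET₀ = 0.0023 × 8.50 × (23.05 + 17.8) × √12.5 = 0.0023 × 8.50 × 40.85 × 3.5355 = 2.8235 mm/d
Over 31 days: 2.8235 × 31 = 87.529 mm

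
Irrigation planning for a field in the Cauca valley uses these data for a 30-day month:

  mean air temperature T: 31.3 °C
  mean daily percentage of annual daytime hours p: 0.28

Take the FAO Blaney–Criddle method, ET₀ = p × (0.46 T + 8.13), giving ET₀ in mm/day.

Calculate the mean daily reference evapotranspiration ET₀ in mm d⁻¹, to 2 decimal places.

6.31 mm d⁻¹

ET₀ = 0.28 × (0.46 × 31.3 + 8.13) = 0.28 × 22.528 = 6.3078 mm/d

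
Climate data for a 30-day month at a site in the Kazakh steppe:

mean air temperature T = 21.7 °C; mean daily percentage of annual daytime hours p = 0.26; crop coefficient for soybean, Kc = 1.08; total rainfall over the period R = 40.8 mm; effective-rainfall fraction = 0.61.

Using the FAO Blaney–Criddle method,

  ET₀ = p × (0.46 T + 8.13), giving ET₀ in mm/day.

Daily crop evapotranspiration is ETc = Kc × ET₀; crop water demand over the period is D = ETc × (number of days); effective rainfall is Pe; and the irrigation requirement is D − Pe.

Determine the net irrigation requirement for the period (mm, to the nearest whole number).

128 mm

ET₀ = 0.26 × (0.46 × 21.7 + 8.13) = 0.26 × 18.112 = 4.7091 mm/d
ETc = Kc × ET₀ = 1.08 × 4.7091 = 5.0858 mm/d
Crop demand D = ETc × 30 d = 5.0858 × 30 = 152.574 mm
Pe = 0.61 × 40.8 = 24.888 mm
D − Pe = 152.574 − 24.888 = 127.686 mm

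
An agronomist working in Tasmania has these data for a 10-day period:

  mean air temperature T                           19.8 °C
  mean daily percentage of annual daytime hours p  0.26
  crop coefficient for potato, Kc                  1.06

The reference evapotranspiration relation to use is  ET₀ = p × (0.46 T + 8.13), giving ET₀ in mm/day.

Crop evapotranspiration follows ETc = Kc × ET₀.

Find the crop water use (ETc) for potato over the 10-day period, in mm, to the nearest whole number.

ET₀ = 0.26 × (0.46 × 19.8 + 8.13) = 0.26 × 17.238 = 4.4819 mm/d
ETc = Kc × ET₀ = 1.06 × 4.4819 = 4.7508 mm/d
Over 10 days: 4.7508 × 10 = 47.508 mm

48 mm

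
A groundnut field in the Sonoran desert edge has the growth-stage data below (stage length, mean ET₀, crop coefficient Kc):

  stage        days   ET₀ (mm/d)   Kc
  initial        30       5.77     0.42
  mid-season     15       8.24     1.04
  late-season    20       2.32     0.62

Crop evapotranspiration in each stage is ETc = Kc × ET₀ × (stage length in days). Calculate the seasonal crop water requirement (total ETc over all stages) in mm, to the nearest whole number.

230 mm

initial: 0.42 × 5.77 × 30 = 72.70 mm
mid-season: 1.04 × 8.24 × 15 = 128.54 mm
late-season: 0.62 × 2.32 × 20 = 28.77 mm
Seasonal total = 230.01 mm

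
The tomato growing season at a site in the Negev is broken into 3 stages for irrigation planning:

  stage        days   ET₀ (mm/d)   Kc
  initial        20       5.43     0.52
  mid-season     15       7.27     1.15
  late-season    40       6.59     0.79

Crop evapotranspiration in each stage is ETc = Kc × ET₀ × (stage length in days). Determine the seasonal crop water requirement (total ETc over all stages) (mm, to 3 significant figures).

390 mm

initial: 0.52 × 5.43 × 20 = 56.47 mm
mid-season: 1.15 × 7.27 × 15 = 125.41 mm
late-season: 0.79 × 6.59 × 40 = 208.24 mm
Seasonal total = 390.12 mm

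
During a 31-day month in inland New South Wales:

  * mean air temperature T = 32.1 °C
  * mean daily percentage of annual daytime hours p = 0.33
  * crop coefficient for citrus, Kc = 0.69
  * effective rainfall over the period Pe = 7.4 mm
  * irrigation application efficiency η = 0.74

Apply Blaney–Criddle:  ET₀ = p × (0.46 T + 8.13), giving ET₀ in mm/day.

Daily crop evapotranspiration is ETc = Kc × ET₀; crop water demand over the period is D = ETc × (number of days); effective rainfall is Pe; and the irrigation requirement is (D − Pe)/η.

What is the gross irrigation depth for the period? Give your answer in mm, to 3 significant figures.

ET₀ = 0.33 × (0.46 × 32.1 + 8.13) = 0.33 × 22.896 = 7.5557 mm/d
ETc = Kc × ET₀ = 0.69 × 7.5557 = 5.2134 mm/d
Crop demand D = ETc × 31 d = 5.2134 × 31 = 161.615 mm
D − Pe = 161.615 − 7.4 = 154.215 mm
Gross irrigation = 154.215 / 0.74 = 208.399 mm

208 mm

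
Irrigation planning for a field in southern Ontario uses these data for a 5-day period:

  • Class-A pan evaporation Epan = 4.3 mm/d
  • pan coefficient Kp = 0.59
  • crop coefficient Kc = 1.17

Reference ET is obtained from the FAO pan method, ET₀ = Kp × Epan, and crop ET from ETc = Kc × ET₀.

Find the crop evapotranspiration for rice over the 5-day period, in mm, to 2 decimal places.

ET₀ = 0.59 × 4.3 = 2.5370 mm/d
ETc = Kc × ET₀ = 1.17 × 2.5370 = 2.9683 mm/d
Over 5 days: 2.9683 × 5 = 14.842 mm

14.84 mm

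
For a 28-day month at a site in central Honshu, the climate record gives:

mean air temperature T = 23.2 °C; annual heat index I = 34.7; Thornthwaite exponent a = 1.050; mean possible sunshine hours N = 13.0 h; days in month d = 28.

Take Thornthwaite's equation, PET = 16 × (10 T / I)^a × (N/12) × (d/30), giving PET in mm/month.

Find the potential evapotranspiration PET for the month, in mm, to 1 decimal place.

10T/I = 10 × 23.2 / 34.7 = 6.6859
(10T/I)^a = 6.6859^1.050 = 7.3522
Uncorrected PET = 16 × 7.3522 = 117.635 mm
Correction = (N/12)(d/30) = (13.0/12)(28/30) = 1.0111
PET = 117.635 × 1.0111 = 118.941 mm/month

118.9 mm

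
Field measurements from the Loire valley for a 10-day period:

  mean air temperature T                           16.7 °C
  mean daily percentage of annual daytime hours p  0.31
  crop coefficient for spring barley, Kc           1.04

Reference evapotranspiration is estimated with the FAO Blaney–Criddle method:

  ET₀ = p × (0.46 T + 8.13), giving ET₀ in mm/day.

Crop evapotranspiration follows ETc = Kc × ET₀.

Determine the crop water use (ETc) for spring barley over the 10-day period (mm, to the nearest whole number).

ET₀ = 0.31 × (0.46 × 16.7 + 8.13) = 0.31 × 15.812 = 4.9017 mm/d
ETc = Kc × ET₀ = 1.04 × 4.9017 = 5.0978 mm/d
Over 10 days: 5.0978 × 10 = 50.978 mm

51 mm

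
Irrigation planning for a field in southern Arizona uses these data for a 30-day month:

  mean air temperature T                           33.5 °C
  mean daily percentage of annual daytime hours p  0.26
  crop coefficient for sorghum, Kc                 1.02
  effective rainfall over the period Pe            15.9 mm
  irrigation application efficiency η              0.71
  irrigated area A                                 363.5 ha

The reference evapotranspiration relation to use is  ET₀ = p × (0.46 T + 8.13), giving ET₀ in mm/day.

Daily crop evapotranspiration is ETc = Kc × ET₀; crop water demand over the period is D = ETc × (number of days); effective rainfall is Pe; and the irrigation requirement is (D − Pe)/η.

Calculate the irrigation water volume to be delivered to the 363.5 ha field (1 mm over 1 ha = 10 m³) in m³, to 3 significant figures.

ET₀ = 0.26 × (0.46 × 33.5 + 8.13) = 0.26 × 23.540 = 6.1204 mm/d
ETc = Kc × ET₀ = 1.02 × 6.1204 = 6.2428 mm/d
Crop demand D = ETc × 30 d = 6.2428 × 30 = 187.284 mm
D − Pe = 187.284 − 15.9 = 171.384 mm
Gross irrigation = 171.384 / 0.71 = 241.386 mm
Volume = 241.386 mm × 363.5 ha × 10 = 877438.1 m³

877000 m³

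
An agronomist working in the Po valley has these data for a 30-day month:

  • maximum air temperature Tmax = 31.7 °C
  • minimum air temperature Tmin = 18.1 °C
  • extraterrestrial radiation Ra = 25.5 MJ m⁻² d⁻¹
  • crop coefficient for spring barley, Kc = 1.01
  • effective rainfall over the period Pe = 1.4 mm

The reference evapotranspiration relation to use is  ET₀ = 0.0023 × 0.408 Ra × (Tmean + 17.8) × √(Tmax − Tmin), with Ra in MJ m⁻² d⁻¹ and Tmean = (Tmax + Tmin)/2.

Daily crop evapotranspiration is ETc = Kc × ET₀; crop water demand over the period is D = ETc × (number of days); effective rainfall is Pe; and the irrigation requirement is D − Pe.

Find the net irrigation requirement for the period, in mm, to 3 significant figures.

113 mm

Tmean = (31.7 + 18.1)/2 = 24.90 °C
0.408 Ra = 0.408 × 25.5 = 10.4040 mm/d equivalent
ET₀ = 0.0023 × 10.4040 × (24.90 + 17.8) × √13.6 = 0.0023 × 10.4040 × 42.70 × 3.6878 = 3.7681 mm/d
ETc = Kc × ET₀ = 1.01 × 3.7681 = 3.8058 mm/d
Crop demand D = ETc × 30 d = 3.8058 × 30 = 114.174 mm
D − Pe = 114.174 − 1.4 = 112.774 mm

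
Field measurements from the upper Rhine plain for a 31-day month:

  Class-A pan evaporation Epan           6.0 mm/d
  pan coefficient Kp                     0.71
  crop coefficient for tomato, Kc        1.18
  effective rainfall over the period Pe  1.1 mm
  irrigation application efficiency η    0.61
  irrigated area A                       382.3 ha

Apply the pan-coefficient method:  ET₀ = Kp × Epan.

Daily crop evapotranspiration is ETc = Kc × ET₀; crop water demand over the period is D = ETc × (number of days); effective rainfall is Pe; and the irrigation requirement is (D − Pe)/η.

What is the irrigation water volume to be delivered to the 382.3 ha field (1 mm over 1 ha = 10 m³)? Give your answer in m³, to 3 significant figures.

ET₀ = 0.71 × 6.0 = 4.2600 mm/d
ETc = Kc × ET₀ = 1.18 × 4.2600 = 5.0268 mm/d
Crop demand D = ETc × 31 d = 5.0268 × 31 = 155.831 mm
D − Pe = 155.831 − 1.1 = 154.731 mm
Gross irrigation = 154.731 / 0.61 = 253.657 mm
Volume = 253.657 mm × 382.3 ha × 10 = 969730.7 m³

970000 m³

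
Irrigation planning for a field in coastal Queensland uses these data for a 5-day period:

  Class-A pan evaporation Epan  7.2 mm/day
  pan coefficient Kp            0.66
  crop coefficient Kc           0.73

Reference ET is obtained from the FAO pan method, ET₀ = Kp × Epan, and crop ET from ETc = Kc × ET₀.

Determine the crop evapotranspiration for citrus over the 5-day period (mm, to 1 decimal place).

ET₀ = 0.66 × 7.2 = 4.7520 mm/d
ETc = Kc × ET₀ = 0.73 × 4.7520 = 3.4690 mm/d
Over 5 days: 3.4690 × 5 = 17.345 mm

17.3 mm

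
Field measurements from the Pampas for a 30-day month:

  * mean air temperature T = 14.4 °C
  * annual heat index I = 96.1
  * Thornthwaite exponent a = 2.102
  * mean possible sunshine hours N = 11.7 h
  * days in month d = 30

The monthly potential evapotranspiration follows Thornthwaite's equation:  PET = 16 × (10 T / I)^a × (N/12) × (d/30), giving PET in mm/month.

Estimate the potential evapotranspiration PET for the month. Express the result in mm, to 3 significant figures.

10T/I = 10 × 14.4 / 96.1 = 1.4984
(10T/I)^a = 1.4984^2.102 = 2.3398
Uncorrected PET = 16 × 2.3398 = 37.437 mm
Correction = (N/12)(d/30) = (11.7/12)(30/30) = 0.9750
PET = 37.437 × 0.9750 = 36.501 mm/month

36.5 mm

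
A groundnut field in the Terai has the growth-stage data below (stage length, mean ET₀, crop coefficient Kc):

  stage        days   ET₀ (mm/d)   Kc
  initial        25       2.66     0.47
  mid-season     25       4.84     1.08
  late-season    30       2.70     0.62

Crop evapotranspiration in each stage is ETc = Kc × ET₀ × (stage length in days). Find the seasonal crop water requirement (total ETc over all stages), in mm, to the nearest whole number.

212 mm

initial: 0.47 × 2.66 × 25 = 31.26 mm
mid-season: 1.08 × 4.84 × 25 = 130.68 mm
late-season: 0.62 × 2.70 × 30 = 50.22 mm
Seasonal total = 212.16 mm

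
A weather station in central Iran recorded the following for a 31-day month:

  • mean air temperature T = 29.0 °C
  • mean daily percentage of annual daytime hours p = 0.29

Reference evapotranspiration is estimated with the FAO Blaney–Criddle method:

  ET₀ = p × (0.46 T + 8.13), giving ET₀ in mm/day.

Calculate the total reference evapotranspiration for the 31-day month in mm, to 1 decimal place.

193.0 mm

ET₀ = 0.29 × (0.46 × 29.0 + 8.13) = 0.29 × 21.470 = 6.2263 mm/d
Monthly total = 6.2263 × 31 = 193.015 mm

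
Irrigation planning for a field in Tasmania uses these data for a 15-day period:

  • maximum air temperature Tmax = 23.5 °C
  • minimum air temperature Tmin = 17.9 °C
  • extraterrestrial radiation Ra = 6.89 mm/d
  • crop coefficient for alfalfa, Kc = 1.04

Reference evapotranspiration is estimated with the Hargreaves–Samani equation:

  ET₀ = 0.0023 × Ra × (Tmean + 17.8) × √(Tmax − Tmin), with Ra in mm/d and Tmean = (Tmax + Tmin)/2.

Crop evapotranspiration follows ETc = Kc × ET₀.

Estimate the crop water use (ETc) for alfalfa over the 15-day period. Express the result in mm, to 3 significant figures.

Tmean = (23.5 + 17.9)/2 = 20.70 °C
ET₀ = 0.0023 × 6.89 × (20.70 + 17.8) × √5.6 = 0.0023 × 6.89 × 38.50 × 2.3664 = 1.4438 mm/d
ETc = Kc × ET₀ = 1.04 × 1.4438 = 1.5016 mm/d
Over 15 days: 1.5016 × 15 = 22.524 mm

22.5 mm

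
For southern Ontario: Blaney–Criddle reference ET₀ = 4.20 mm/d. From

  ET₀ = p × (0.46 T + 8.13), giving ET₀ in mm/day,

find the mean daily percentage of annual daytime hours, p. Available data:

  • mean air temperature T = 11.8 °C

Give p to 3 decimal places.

p = ET₀ / (0.46 T + 8.13) = 4.20 / (0.46 × 11.8 + 8.13) = 4.20 / 13.558 = 0.3098

0.310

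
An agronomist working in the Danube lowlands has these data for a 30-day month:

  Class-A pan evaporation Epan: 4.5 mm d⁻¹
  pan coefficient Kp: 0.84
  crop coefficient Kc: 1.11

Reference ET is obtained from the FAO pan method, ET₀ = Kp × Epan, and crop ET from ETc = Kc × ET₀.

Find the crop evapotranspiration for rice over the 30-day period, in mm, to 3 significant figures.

ET₀ = 0.84 × 4.5 = 3.7800 mm/d
ETc = Kc × ET₀ = 1.11 × 3.7800 = 4.1958 mm/d
Over 30 days: 4.1958 × 30 = 125.874 mm

126 mm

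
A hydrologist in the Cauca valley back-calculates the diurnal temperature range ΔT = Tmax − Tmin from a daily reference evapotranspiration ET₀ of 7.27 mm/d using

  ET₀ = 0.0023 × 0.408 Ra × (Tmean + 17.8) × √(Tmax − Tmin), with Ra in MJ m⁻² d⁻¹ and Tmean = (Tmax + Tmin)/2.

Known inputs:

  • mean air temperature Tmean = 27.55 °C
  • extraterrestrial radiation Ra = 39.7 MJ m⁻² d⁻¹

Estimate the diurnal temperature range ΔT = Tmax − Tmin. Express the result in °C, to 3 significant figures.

√ΔT = ET₀ / [0.0023 × 0.408 × Ra × (Tmean+17.8)] = 7.27 / (0.0023 × 16.1976 × 45.35) = 4.3031
ΔT = 4.3031² = 18.517 °C

18.5 °C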